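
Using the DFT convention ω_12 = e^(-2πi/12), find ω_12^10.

ω_12^10 = e^(-2πi·10/12)
= cos(-2π·10/12) + i·sin(-2π·10/12)
= cos(-20π/12) + i·sin(-20π/12)

ω_12^10 = cos(-20π/12) + i·sin(-20π/12) = 0.5000+0.8660i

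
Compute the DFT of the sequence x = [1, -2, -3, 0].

X[k] = Σ(n=0 to 3) x[n] · ω_4^(nk)
where ω_4 = e^(-2πi/4)

Computing each X[k]:
X[0] = -4
X[1] = 4+2i
X[2] = 0
X[3] = 4-2i

X = [-4, 4+2i, 0, 4-2i]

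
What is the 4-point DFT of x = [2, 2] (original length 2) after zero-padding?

Original 2-point DFT: [4, 0]
Zero-padded 4-point DFT provides frequency interpolation.

DFT_4([x, 0, ...]) = [4, 2-2i, 0, 2+2i]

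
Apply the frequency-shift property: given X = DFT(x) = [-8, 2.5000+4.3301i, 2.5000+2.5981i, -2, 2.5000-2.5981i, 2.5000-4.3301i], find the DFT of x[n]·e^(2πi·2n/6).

Modulation property: DFT(ω_6^(-2n)·x[n]) = X[(k-2) mod 6], so circularly shift X by 2 positions.

X[k-2] = [2.5000-2.5981i, 2.5000-4.3301i, -8, 2.5000+4.3301i, 2.5000+2.5981i, -2]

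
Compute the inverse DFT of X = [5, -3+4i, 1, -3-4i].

x[n] = (1/4) Σ(k=0 to 3) X[k] · e^(2πikn/4)

Computing each x[n]:
x[0] = 0
x[1] = -1
x[2] = 3
x[3] = 3

x = [0, -1, 3, 3]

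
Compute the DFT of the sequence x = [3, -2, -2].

X[k] = Σ(n=0 to 2) x[n] · ω_3^(nk)
where ω_3 = e^(-2πi/3)

Computing each X[k]:
X[0] = -1
X[1] = 5
X[2] = 5

X = [-1, 5, 5]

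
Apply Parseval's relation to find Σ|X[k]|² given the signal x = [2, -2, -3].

Parseval: Σ|x[n]|² = (1/N)Σ|X[k]|², so Σ|X[k]|² = N·Σ|x[n]|² = 3·17.0000

Σ|X[k]|² = N·Σ|x[n]|² = 3·17.0000 = 51.0000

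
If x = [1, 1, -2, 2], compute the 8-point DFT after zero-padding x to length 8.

Original 4-point DFT: [2, 3+1i, -4, 3-1i]
Zero-padded 8-point DFT provides frequency interpolation.

DFT_8([x, 0, ...]) = [2, 0.2929-0.1213i, 3+1i, 1.7071-4.1213i, -4, 1.7071+4.1213i, 3-1i, 0.2929+0.1213i]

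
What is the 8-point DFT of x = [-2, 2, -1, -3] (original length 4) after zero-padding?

Original 4-point DFT: [-4, -1-5i, -2, -1+5i]
Zero-padded 8-point DFT provides frequency interpolation.

DFT_8([x, 0, ...]) = [-4, 1.5355+1.7071i, -1-5i, -5.5355-0.2929i, -2, -5.5355+0.2929i, -1+5i, 1.5355-1.7071i]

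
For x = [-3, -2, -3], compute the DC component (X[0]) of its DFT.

X[0] = Σ(n=0 to 2) x[n] · ω_3^0 = Σ x[n]
= (-3) + (-2) + (-3)

X[0] = -8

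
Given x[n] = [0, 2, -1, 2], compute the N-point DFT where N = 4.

X[k] = Σ(n=0 to 3) x[n] · ω_4^(nk)
where ω_4 = e^(-2πi/4)

Computing each X[k]:
X[0] = 3
X[1] = 1
X[2] = -5
X[3] = 1

X = [3, 1, -5, 1]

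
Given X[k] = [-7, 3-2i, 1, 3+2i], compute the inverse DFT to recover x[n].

x[n] = (1/4) Σ(k=0 to 3) X[k] · e^(2πikn/4)

Computing each x[n]:
x[0] = 0
x[1] = -1
x[2] = -3
x[3] = -3

x = [0, -1, -3, -3]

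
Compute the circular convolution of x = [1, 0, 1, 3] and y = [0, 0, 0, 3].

(x ⊛ y)[n] = Σ(m=0 to 3) x[m] · y[(n-m) mod 4]

Computing each output sample:
(x ⊛ y)[0] = 0
(x ⊛ y)[1] = 3
(x ⊛ y)[2] = 9
(x ⊛ y)[3] = 3

x ⊛ y = [0, 3, 9, 3]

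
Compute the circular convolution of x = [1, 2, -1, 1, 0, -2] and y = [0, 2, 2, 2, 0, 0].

(x ⊛ y)[n] = Σ(m=0 to 5) x[m] · y[(n-m) mod 6]

Computing each output sample:
(x ⊛ y)[0] = -2
(x ⊛ y)[1] = -2
(x ⊛ y)[2] = 2
(x ⊛ y)[3] = 4
(x ⊛ y)[4] = 4
(x ⊛ y)[5] = 0

x ⊛ y = [-2, -2, 2, 4, 4, 0]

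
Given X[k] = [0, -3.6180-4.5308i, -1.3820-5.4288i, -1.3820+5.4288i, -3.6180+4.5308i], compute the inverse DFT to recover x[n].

x[n] = (1/5) Σ(k=0 to 4) X[k] · e^(2πikn/5)

Computing each x[n]:
x[0] = -2
x[1] = 3
x[2] = 0
x[3] = 2
x[4] = -3

x = [-2, 3, 0, 2, -3]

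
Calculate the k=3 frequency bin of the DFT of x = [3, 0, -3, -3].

X[3] = Σ(n=0 to 3) x[n] · ω_4^(3n) where ω_4 = e^(-2πi/4)
= (3)·ω_4^0 + (0)·ω_4^3 + (-3)·ω_4^6 + (-3)·ω_4^9

X[3] = 6+3i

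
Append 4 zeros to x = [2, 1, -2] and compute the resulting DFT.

Original 3-point DFT: [1, 2.5000-2.5981i, 2.5000+2.5981i]
Zero-padded 7-point DFT provides frequency interpolation.

DFT_7([x, 0, ...]) = [1, 3.0685+1.1680i, 3.5794-1.8427i, -0.1479-1.9975i, -0.1479+1.9975i, 3.5794+1.8427i, 3.0685-1.1680i]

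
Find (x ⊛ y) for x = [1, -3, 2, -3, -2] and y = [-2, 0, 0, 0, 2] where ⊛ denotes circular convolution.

(x ⊛ y)[n] = Σ(m=0 to 4) x[m] · y[(n-m) mod 5]

Computing each output sample:
(x ⊛ y)[0] = -8
(x ⊛ y)[1] = 10
(x ⊛ y)[2] = -10
(x ⊛ y)[3] = 2
(x ⊛ y)[4] = 6

x ⊛ y = [-8, 10, -10, 2, 6]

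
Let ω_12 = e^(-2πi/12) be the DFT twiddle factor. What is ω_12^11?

ω_12^11 = e^(-2πi·11/12)
= cos(-2π·11/12) + i·sin(-2π·11/12)
= cos(-22π/12) + i·sin(-22π/12)

ω_12^11 = cos(-22π/12) + i·sin(-22π/12) = 0.8660+0.5000i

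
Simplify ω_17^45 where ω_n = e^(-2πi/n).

Since ω_17^17 = 1, powers reduce modulo 17.
45 mod 17 = 11
So ω_17^45 = ω_17^11 = e^(-2πi·11/17)

ω_17^45 = ω_17^11 = -0.6026+0.7980i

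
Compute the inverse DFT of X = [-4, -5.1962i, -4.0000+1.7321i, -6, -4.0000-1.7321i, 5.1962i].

x[n] = (1/6) Σ(k=0 to 5) X[k] · e^(2πikn/6)

Computing each x[n]:
x[0] = -3
x[1] = 2
x[2] = 1
x[3] = -1
x[4] = -3
x[5] = 0

x = [-3, 2, 1, -1, -3, 0]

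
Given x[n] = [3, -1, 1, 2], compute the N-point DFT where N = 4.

X[k] = Σ(n=0 to 3) x[n] · ω_4^(nk)
where ω_4 = e^(-2πi/4)

Computing each X[k]:
X[0] = 5
X[1] = 2+3i
X[2] = 3
X[3] = 2-3i

X = [5, 2+3i, 3, 2-3i]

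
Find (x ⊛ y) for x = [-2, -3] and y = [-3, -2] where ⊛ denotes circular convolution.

(x ⊛ y)[n] = Σ(m=0 to 1) x[m] · y[(n-m) mod 2]

Computing each output sample:
(x ⊛ y)[0] = 12
(x ⊛ y)[1] = 13

x ⊛ y = [12, 13]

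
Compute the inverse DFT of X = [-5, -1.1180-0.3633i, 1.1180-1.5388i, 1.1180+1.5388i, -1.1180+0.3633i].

x[n] = (1/5) Σ(k=0 to 4) X[k] · e^(2πikn/5)

Computing each x[n]:
x[0] = -1
x[1] = -1
x[2] = -1
x[3] = 0
x[4] = -2

x = [-1, -1, -1, 0, -2]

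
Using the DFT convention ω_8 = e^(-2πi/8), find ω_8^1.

ω_8^1 = e^(-2πi·1/8)
= cos(-2π·1/8) + i·sin(-2π·1/8)
= cos(-2π/8) + i·sin(-2π/8)

ω_8^1 = cos(-2π/8) + i·sin(-2π/8) = 0.7071-0.7071i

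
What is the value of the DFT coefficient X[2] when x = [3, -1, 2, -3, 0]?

X[2] = Σ(n=0 to 4) x[n] · ω_5^(2n) where ω_5 = e^(-2πi/5)
= (3)·ω_5^0 + (-1)·ω_5^2 + (2)·ω_5^4 + (-3)·ω_5^6 + (0)·ω_5^8

X[2] = 3.5000+5.3431i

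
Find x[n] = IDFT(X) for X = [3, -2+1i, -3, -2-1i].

x[n] = (1/4) Σ(k=0 to 3) X[k] · e^(2πikn/4)

Computing each x[n]:
x[0] = -1
x[1] = 1
x[2] = 1
x[3] = 2

x = [-1, 1, 1, 2]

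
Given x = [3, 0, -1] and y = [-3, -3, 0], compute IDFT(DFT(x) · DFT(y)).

(x ⊛ y)[n] = Σ(m=0 to 2) x[m] · y[(n-m) mod 3]

Computing each output sample:
(x ⊛ y)[0] = -6
(x ⊛ y)[1] = -9
(x ⊛ y)[2] = 3

x ⊛ y = [-6, -9, 3]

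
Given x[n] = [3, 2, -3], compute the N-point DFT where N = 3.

X[k] = Σ(n=0 to 2) x[n] · ω_3^(nk)
where ω_3 = e^(-2πi/3)

Computing each X[k]:
X[0] = 2
X[1] = 3.5000-4.3301i
X[2] = 3.5000+4.3301i

X = [2, 3.5000-4.3301i, 3.5000+4.3301i]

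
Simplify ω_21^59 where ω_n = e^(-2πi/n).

Since ω_21^21 = 1, powers reduce modulo 21.
59 mod 21 = 17
So ω_21^59 = ω_21^17 = e^(-2πi·17/21)

ω_21^59 = ω_21^17 = 0.3653+0.9309i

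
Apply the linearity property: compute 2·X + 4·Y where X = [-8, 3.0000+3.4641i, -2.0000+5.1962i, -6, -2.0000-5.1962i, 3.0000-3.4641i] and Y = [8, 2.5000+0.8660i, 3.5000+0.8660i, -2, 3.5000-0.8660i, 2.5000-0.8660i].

By linearity: DFT(2x + 4y) = 2·DFT(x) + 4·DFT(y)
= 2·[-8, 3.0000+3.4641i, -2.0000+5.1962i, -6, -2.0000-5.1962i, 3.0000-3.4641i] + 4·[8, 2.5000+0.8660i, 3.5000+0.8660i, -2, 3.5000-0.8660i, 2.5000-0.8660i]

Computing element-wise:
Z[0] = 2·(-8) + 4·(8) = 16
Z[1] = 2·(3.0000+3.4641i) + 4·(2.5000+0.8660i) = 16.0000+10.3922i
Z[2] = 2·(-2.0000+5.1962i) + 4·(3.5000+0.8660i) = 10.0000+13.8564i
Z[3] = 2·(-6) + 4·(-2) = -20
Z[4] = 2·(-2.0000-5.1962i) + 4·(3.5000-0.8660i) = 10.0000-13.8564i
Z[5] = 2·(3.0000-3.4641i) + 4·(2.5000-0.8660i) = 16.0000-10.3922i

DFT(2x + 4y) = 2·X + 4·Y = [16, 16.0000+10.3922i, 10.0000+13.8564i, -20, 10.0000-13.8564i, 16.0000-10.3922i]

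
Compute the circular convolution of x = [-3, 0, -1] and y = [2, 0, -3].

(x ⊛ y)[n] = Σ(m=0 to 2) x[m] · y[(n-m) mod 3]

Computing each output sample:
(x ⊛ y)[0] = -6
(x ⊛ y)[1] = 3
(x ⊛ y)[2] = 7

x ⊛ y = [-6, 3, 7]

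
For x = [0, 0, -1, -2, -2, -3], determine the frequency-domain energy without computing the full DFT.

Parseval: Σ|x[n]|² = (1/N)Σ|X[k]|², so Σ|X[k]|² = N·Σ|x[n]|² = 6·18.0000

Σ|X[k]|² = N·Σ|x[n]|² = 6·18.0000 = 108.0000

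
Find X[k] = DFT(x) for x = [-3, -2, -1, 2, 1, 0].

X[k] = Σ(n=0 to 5) x[n] · ω_6^(nk)
where ω_6 = e^(-2πi/6)

Computing each X[k]:
X[0] = -3
X[1] = -6.0000+3.4641i
X[2] = 0
X[3] = -3
X[4] = 0
X[5] = -6.0000-3.4641i

X = [-3, -6.0000+3.4641i, 0, -3, 0, -6.0000-3.4641i]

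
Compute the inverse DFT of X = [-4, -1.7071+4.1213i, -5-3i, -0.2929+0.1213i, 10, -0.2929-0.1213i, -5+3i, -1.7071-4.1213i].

x[n] = (1/8) Σ(k=0 to 7) X[k] · e^(2πikn/8)

Computing each x[n]:
x[0] = -1
x[1] = -2
x[2] = 1
x[3] = -3
x[4] = 0
x[5] = 0
x[6] = 3
x[7] = -2

x = [-1, -2, 1, -3, 0, 0, 3, -2]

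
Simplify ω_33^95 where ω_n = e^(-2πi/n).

Since ω_33^33 = 1, powers reduce modulo 33.
95 mod 33 = 29
So ω_33^95 = ω_33^29 = e^(-2πi·29/33)

ω_33^95 = ω_33^29 = 0.7237+0.6901i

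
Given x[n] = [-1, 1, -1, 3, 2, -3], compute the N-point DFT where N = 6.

X[k] = Σ(n=0 to 5) x[n] · ω_6^(nk)
where ω_6 = e^(-2πi/6)

Computing each X[k]:
X[0] = 1
X[1] = -5.5000-0.8660i
X[2] = 2.5000-6.0622i
X[3] = -1
X[4] = 2.5000+6.0622i
X[5] = -5.5000+0.8660i

X = [1, -5.5000-0.8660i, 2.5000-6.0622i, -1, 2.5000+6.0622i, -5.5000+0.8660i]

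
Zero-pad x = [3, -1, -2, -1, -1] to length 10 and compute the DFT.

Original 5-point DFT: [-2, 4.8090+0.5878i, 3.6910-0.9511i, 3.6910+0.9511i, 4.8090-0.5878i]
Zero-padded 10-point DFT provides frequency interpolation.

DFT_10([x, 0, ...]) = [-2, 2.6910+4.0287i, 4.8090+0.5878i, 3.8090+0.1388i, 3.6910-0.9511i, 2, 3.6910+0.9511i, 3.8090-0.1388i, 4.8090-0.5878i, 2.6910-4.0287i]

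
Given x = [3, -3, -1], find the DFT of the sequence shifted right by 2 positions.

Time shift by 2: X_shifted[k] = ω_3^(2k) · X[k]
Shifted x = [-3, -1, 3]

DFT(x[n-2]) = [-1, -4.0000+3.4641i, -4.0000-3.4641i]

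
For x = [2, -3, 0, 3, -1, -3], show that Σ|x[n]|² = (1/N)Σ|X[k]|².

Time domain:
Σ|x[n]|² = |2|² + |-3|² + |0|² + |3|² + |-1|² + |-3|² = 32.0000

Frequency domain:
(1/6)Σ|X[k]|² = (1/6)(|-2|² + |-3.5000-0.8660i|² + |8.5000+0.8660i|² + |4|² + |8.5000-0.8660i|² + |-3.5000+0.8660i|²) = (1/6)·192.0000 = 32.0000

Both sides agree, confirming Parseval's theorem.

Σ|x[n]|² = (1/N)Σ|X[k]|² = 32.0000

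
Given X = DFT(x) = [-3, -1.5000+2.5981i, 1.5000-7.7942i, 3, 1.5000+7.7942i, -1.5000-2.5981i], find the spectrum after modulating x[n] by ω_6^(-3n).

Modulation property: DFT(ω_6^(-3n)·x[n]) = X[(k-3) mod 6], so circularly shift X by 3 positions.

X[k-3] = [3, 1.5000+7.7942i, -1.5000-2.5981i, -3, -1.5000+2.5981i, 1.5000-7.7942i]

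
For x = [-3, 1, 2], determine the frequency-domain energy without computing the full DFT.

Parseval: Σ|x[n]|² = (1/N)Σ|X[k]|², so Σ|X[k]|² = N·Σ|x[n]|² = 3·14.0000

Σ|X[k]|² = N·Σ|x[n]|² = 3·14.0000 = 42.0000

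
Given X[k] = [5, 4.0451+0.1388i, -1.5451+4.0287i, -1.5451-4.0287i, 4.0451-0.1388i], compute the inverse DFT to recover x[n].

x[n] = (1/5) Σ(k=0 to 4) X[k] · e^(2πikn/5)

Computing each x[n]:
x[0] = 2
x[1] = 1
x[2] = 1
x[3] = -2
x[4] = 3

x = [2, 1, 1, -2, 3]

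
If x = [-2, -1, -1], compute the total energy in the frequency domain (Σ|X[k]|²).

Parseval: Σ|x[n]|² = (1/N)Σ|X[k]|², so Σ|X[k]|² = N·Σ|x[n]|² = 3·6.0000

Σ|X[k]|² = N·Σ|x[n]|² = 3·6.0000 = 18.0000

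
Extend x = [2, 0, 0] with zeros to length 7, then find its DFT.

Original 3-point DFT: [2, 2, 2]
Zero-padded 7-point DFT provides frequency interpolation.

DFT_7([x, 0, ...]) = [2, 2, 2, 2, 2, 2, 2]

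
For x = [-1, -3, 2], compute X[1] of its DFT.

X[1] = Σ(n=0 to 2) x[n] · ω_3^(1n) where ω_3 = e^(-2πi/3)
= (-1)·ω_3^0 + (-3)·ω_3^1 + (2)·ω_3^2

X[1] = -0.5000+4.3301i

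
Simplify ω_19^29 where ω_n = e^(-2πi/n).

Since ω_19^19 = 1, powers reduce modulo 19.
29 mod 19 = 10
So ω_19^29 = ω_19^10 = e^(-2πi·10/19)

ω_19^29 = ω_19^10 = -0.9864+0.1646i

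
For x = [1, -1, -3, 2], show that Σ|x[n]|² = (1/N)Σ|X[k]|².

Time domain:
Σ|x[n]|² = |1|² + |-1|² + |-3|² + |2|² = 15.0000

Frequency domain:
(1/4)Σ|X[k]|² = (1/4)(|-1|² + |4+3i|² + |-3|² + |4-3i|²) = (1/4)·60.0000 = 15.0000

Both sides agree, confirming Parseval's theorem.

Σ|x[n]|² = (1/N)Σ|X[k]|² = 15.0000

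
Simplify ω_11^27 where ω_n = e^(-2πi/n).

Since ω_11^11 = 1, powers reduce modulo 11.
27 mod 11 = 5
So ω_11^27 = ω_11^5 = e^(-2πi·5/11)

ω_11^27 = ω_11^5 = -0.9595-0.2817i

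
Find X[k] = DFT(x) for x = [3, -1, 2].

X[k] = Σ(n=0 to 2) x[n] · ω_3^(nk)
where ω_3 = e^(-2πi/3)

Computing each X[k]:
X[0] = 4
X[1] = 2.5000+2.5981i
X[2] = 2.5000-2.5981i

X = [4, 2.5000+2.5981i, 2.5000-2.5981i]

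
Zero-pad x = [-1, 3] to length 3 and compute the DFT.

Original 2-point DFT: [2, -4]
Zero-padded 3-point DFT provides frequency interpolation.

DFT_3([x, 0, ...]) = [2, -2.5000-2.5981i, -2.5000+2.5981i]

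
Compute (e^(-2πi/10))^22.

Since ω_10^10 = 1, powers reduce modulo 10.
22 mod 10 = 2
So ω_10^22 = ω_10^2 = e^(-2πi·2/10)

ω_10^22 = ω_10^2 = 0.3090-0.9511i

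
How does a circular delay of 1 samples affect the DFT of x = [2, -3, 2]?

Time shift by 1: X_shifted[k] = ω_3^(1k) · X[k]
Shifted x = [2, 2, -3]

DFT(x[n-1]) = [1, 2.5000-4.3301i, 2.5000+4.3301i]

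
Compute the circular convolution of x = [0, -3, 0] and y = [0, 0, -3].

(x ⊛ y)[n] = Σ(m=0 to 2) x[m] · y[(n-m) mod 3]

Computing each output sample:
(x ⊛ y)[0] = 9
(x ⊛ y)[1] = 0
(x ⊛ y)[2] = 0

x ⊛ y = [9, 0, 0]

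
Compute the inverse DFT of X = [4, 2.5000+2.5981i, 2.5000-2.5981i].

x[n] = (1/3) Σ(k=0 to 2) X[k] · e^(2πikn/3)

Computing each x[n]:
x[0] = 3
x[1] = -1
x[2] = 2

x = [3, -1, 2]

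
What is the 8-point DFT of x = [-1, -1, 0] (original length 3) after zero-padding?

Original 3-point DFT: [-2, -0.5000+0.8660i, -0.5000-0.8660i]
Zero-padded 8-point DFT provides frequency interpolation.

DFT_8([x, 0, ...]) = [-2, -1.7071+0.7071i, -1+1i, -0.2929+0.7071i, 0, -0.2929-0.7071i, -1-1i, -1.7071-0.7071i]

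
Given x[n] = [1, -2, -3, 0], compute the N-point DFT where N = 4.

X[k] = Σ(n=0 to 3) x[n] · ω_4^(nk)
where ω_4 = e^(-2πi/4)

Computing each X[k]:
X[0] = -4
X[1] = 4+2i
X[2] = 0
X[3] = 4-2i

X = [-4, 4+2i, 0, 4-2i]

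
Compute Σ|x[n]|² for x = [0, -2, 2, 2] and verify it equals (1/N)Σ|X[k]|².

Time domain:
Σ|x[n]|² = |0|² + |-2|² + |2|² + |2|² = 12.0000

Frequency domain:
(1/4)Σ|X[k]|² = (1/4)(|2|² + |-2+4i|² + |2|² + |-2-4i|²) = (1/4)·48.0000 = 12.0000

Both sides agree, confirming Parseval's theorem.

Σ|x[n]|² = (1/N)Σ|X[k]|² = 12.0000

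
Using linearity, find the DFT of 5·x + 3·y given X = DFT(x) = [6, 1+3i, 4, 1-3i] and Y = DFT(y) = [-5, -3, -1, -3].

By linearity: DFT(5x + 3y) = 5·DFT(x) + 3·DFT(y)
= 5·[6, 1+3i, 4, 1-3i] + 3·[-5, -3, -1, -3]

Computing element-wise:
Z[0] = 5·(6) + 3·(-5) = 15
Z[1] = 5·(1+3i) + 3·(-3) = -4+15i
Z[2] = 5·(4) + 3·(-1) = 17
Z[3] = 5·(1-3i) + 3·(-3) = -4-15i

DFT(5x + 3y) = 5·X + 3·Y = [15, -4+15i, 17, -4-15i]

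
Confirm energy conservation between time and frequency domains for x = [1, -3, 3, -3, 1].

Time domain:
Σ|x[n]|² = |1|² + |-3|² + |3|² + |-3|² + |1|² = 29.0000

Frequency domain:
(1/5)Σ|X[k]|² = (1/5)(|-1|² + |0.3820+0.2775i|² + |2.6180+8.0575i|² + |2.6180-8.0575i|² + |0.3820-0.2775i|²) = (1/5)·145.0000 = 29.0000

Both sides agree, confirming Parseval's theorem.

Σ|x[n]|² = (1/N)Σ|X[k]|² = 29.0000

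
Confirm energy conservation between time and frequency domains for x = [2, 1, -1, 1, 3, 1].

Time domain:
Σ|x[n]|² = |2|² + |1|² + |-1|² + |1|² + |3|² + |1|² = 17.0000

Frequency domain:
(1/6)Σ|X[k]|² = (1/6)(|7|² + |1.0000+3.4641i|² + |1.0000-3.4641i|² + |1|² + |1.0000+3.4641i|² + |1.0000-3.4641i|²) = (1/6)·102.0000 = 17.0000

Both sides agree, confirming Parseval's theorem.

Σ|x[n]|² = (1/N)Σ|X[k]|² = 17.0000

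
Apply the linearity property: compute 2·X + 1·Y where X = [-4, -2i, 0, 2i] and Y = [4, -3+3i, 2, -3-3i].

By linearity: DFT(2x + 1y) = 2·DFT(x) + 1·DFT(y)
= 2·[-4, -2i, 0, 2i] + 1·[4, -3+3i, 2, -3-3i]

Computing element-wise:
Z[0] = 2·(-4) + 1·(4) = -4
Z[1] = 2·(-2i) + 1·(-3+3i) = -3-1i
Z[2] = 2·(0) + 1·(2) = 2
Z[3] = 2·(2i) + 1·(-3-3i) = -3+1i

DFT(2x + 1y) = 2·X + 1·Y = [-4, -3-1i, 2, -3+1i]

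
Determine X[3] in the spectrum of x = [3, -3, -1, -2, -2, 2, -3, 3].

X[3] = Σ(n=0 to 7) x[n] · ω_8^(3n) where ω_8 = e^(-2πi/8)
= (3)·ω_8^0 + (-3)·ω_8^3 + (-1)·ω_8^6 + (-2)·ω_8^9 + (-2)·ω_8^12 + (2)·ω_8^15 + (-3)·ω_8^18 + (3)·ω_8^21

X[3] = 5.0000+9.0711i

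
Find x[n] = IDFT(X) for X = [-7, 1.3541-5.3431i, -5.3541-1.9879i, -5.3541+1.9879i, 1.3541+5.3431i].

x[n] = (1/5) Σ(k=0 to 4) X[k] · e^(2πikn/5)

Computing each x[n]:
x[0] = -3
x[1] = 3
x[2] = -2
x[3] = -3
x[4] = -2

x = [-3, 3, -2, -3, -2]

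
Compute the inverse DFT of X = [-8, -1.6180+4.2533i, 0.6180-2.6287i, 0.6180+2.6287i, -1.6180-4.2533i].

x[n] = (1/5) Σ(k=0 to 4) X[k] · e^(2πikn/5)

Computing each x[n]:
x[0] = -2
x[1] = -3
x[2] = -3
x[3] = 1
x[4] = -1

x = [-2, -3, -3, 1, -1]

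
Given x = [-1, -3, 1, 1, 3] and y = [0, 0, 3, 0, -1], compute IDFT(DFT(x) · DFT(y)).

(x ⊛ y)[n] = Σ(m=0 to 4) x[m] · y[(n-m) mod 5]

Computing each output sample:
(x ⊛ y)[0] = 6
(x ⊛ y)[1] = 8
(x ⊛ y)[2] = -4
(x ⊛ y)[3] = -12
(x ⊛ y)[4] = 4

x ⊛ y = [6, 8, -4, -12, 4]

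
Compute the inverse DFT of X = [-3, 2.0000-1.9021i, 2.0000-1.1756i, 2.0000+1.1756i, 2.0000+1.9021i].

x[n] = (1/5) Σ(k=0 to 4) X[k] · e^(2πikn/5)

Computing each x[n]:
x[0] = 1
x[1] = 0
x[2] = -1
x[3] = -1
x[4] = -2

x = [1, 0, -1, -1, -2]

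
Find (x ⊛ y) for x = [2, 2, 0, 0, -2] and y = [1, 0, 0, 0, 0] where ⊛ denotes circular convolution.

(x ⊛ y)[n] = Σ(m=0 to 4) x[m] · y[(n-m) mod 5]

Computing each output sample:
(x ⊛ y)[0] = 2
(x ⊛ y)[1] = 2
(x ⊛ y)[2] = 0
(x ⊛ y)[3] = 0
(x ⊛ y)[4] = -2

x ⊛ y = [2, 2, 0, 0, -2]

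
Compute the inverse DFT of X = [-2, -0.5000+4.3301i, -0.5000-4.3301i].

x[n] = (1/3) Σ(k=0 to 2) X[k] · e^(2πikn/3)

Computing each x[n]:
x[0] = -1
x[1] = -3
x[2] = 2

x = [-1, -3, 2]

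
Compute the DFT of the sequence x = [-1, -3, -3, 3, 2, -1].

X[k] = Σ(n=0 to 5) x[n] · ω_6^(nk)
where ω_6 = e^(-2πi/6)

Computing each X[k]:
X[0] = -3
X[1] = -5.5000+6.0622i
X[2] = 4.5000-2.5981i
X[3] = -1
X[4] = 4.5000+2.5981i
X[5] = -5.5000-6.0622i

X = [-3, -5.5000+6.0622i, 4.5000-2.5981i, -1, 4.5000+2.5981i, -5.5000-6.0622i]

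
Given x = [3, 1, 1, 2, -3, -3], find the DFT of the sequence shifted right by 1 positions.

Time shift by 1: X_shifted[k] = ω_6^(1k) · X[k]
Shifted x = [-3, 3, 1, 1, 2, -3]

DFT(x[n-1]) = [1, -5.5000-4.3301i, -3.5000-6.0622i, -1, -3.5000+6.0622i, -5.5000+4.3301i]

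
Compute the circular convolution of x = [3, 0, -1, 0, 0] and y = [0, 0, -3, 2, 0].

(x ⊛ y)[n] = Σ(m=0 to 4) x[m] · y[(n-m) mod 5]

Computing each output sample:
(x ⊛ y)[0] = -2
(x ⊛ y)[1] = 0
(x ⊛ y)[2] = -9
(x ⊛ y)[3] = 6
(x ⊛ y)[4] = 3

x ⊛ y = [-2, 0, -9, 6, 3]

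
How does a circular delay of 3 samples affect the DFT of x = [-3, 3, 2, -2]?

Time shift by 3: X_shifted[k] = ω_4^(3k) · X[k]
Shifted x = [3, 2, -2, -3]

DFT(x[n-3]) = [0, 5-5i, 2, 5+5i]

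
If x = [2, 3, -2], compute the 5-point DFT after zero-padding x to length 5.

Original 3-point DFT: [3, 1.5000-4.3301i, 1.5000+4.3301i]
Zero-padded 5-point DFT provides frequency interpolation.

DFT_5([x, 0, ...]) = [3, 4.5451-1.6776i, -1.0451-3.6655i, -1.0451+3.6655i, 4.5451+1.6776i]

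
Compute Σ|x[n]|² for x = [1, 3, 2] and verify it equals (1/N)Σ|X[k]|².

Time domain:
Σ|x[n]|² = |1|² + |3|² + |2|² = 14.0000

Frequency domain:
(1/3)Σ|X[k]|² = (1/3)(|6|² + |-1.5000-0.8660i|² + |-1.5000+0.8660i|²) = (1/3)·42.0000 = 14.0000

Both sides agree, confirming Parseval's theorem.

Σ|x[n]|² = (1/N)Σ|X[k]|² = 14.0000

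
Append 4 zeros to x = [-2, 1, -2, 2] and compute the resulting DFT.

Original 4-point DFT: [-1, 1i, -7, -1i]
Zero-padded 8-point DFT provides frequency interpolation.

DFT_8([x, 0, ...]) = [-1, -2.7071-0.1213i, 1i, -1.2929-4.1213i, -7, -1.2929+4.1213i, -1i, -2.7071+0.1213i]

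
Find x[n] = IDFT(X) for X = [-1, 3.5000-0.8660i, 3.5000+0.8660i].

x[n] = (1/3) Σ(k=0 to 2) X[k] · e^(2πikn/3)

Computing each x[n]:
x[0] = 2
x[1] = -1
x[2] = -2

x = [2, -1, -2]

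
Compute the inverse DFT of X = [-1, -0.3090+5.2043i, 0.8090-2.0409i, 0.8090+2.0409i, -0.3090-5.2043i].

x[n] = (1/5) Σ(k=0 to 4) X[k] · e^(2πikn/5)

Computing each x[n]:
x[0] = 0
x[1] = -2
x[2] = -2
x[3] = 2
x[4] = 1

x = [0, -2, -2, 2, 1]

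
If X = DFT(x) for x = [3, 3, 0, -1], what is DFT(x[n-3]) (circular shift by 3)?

Time shift by 3: X_shifted[k] = ω_4^(3k) · X[k]
Shifted x = [3, 0, -1, 3]

DFT(x[n-3]) = [5, 4+3i, -1, 4-3i]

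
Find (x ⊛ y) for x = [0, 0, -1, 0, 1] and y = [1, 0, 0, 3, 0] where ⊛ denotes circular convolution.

(x ⊛ y)[n] = Σ(m=0 to 4) x[m] · y[(n-m) mod 5]

Computing each output sample:
(x ⊛ y)[0] = -3
(x ⊛ y)[1] = 0
(x ⊛ y)[2] = 2
(x ⊛ y)[3] = 0
(x ⊛ y)[4] = 1

x ⊛ y = [-3, 0, 2, 0, 1]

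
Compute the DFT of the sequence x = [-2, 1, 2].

X[k] = Σ(n=0 to 2) x[n] · ω_3^(nk)
where ω_3 = e^(-2πi/3)

Computing each X[k]:
X[0] = 1
X[1] = -3.5000+0.8660i
X[2] = -3.5000-0.8660i

X = [1, -3.5000+0.8660i, -3.5000-0.8660i]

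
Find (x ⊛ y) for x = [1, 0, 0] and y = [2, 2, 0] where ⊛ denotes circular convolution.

(x ⊛ y)[n] = Σ(m=0 to 2) x[m] · y[(n-m) mod 3]

Computing each output sample:
(x ⊛ y)[0] = 2
(x ⊛ y)[1] = 2
(x ⊛ y)[2] = 0

x ⊛ y = [2, 2, 0]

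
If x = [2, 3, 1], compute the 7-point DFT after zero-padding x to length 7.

Original 3-point DFT: [6, -1.7321i, 1.7321i]
Zero-padded 7-point DFT provides frequency interpolation.

DFT_7([x, 0, ...]) = [6, 3.6479-3.3204i, 0.4315-2.4909i, -0.0794-0.5198i, -0.0794+0.5198i, 0.4315+2.4909i, 3.6479+3.3204i]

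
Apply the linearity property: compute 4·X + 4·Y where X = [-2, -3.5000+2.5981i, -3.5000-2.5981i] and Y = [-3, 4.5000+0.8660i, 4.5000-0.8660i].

By linearity: DFT(4x + 4y) = 4·DFT(x) + 4·DFT(y)
= 4·[-2, -3.5000+2.5981i, -3.5000-2.5981i] + 4·[-3, 4.5000+0.8660i, 4.5000-0.8660i]

Computing element-wise:
Z[0] = 4·(-2) + 4·(-3) = -20
Z[1] = 4·(-3.5000+2.5981i) + 4·(4.5000+0.8660i) = 4.0000+13.8564i
Z[2] = 4·(-3.5000-2.5981i) + 4·(4.5000-0.8660i) = 4.0000-13.8564i

DFT(4x + 4y) = 4·X + 4·Y = [-20, 4.0000+13.8564i, 4.0000-13.8564i]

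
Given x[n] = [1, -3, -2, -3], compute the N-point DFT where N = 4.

X[k] = Σ(n=0 to 3) x[n] · ω_4^(nk)
where ω_4 = e^(-2πi/4)

Computing each X[k]:
X[0] = -7
X[1] = 3
X[2] = 5
X[3] = 3

X = [-7, 3, 5, 3]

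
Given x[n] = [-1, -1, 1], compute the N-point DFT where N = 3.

X[k] = Σ(n=0 to 2) x[n] · ω_3^(nk)
where ω_3 = e^(-2πi/3)

Computing each X[k]:
X[0] = -1
X[1] = -1.0000+1.7321i
X[2] = -1.0000-1.7321i

X = [-1, -1.0000+1.7321i, -1.0000-1.7321i]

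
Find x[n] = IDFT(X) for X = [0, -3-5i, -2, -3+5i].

x[n] = (1/4) Σ(k=0 to 3) X[k] · e^(2πikn/4)

Computing each x[n]:
x[0] = -2
x[1] = 3
x[2] = 1
x[3] = -2

x = [-2, 3, 1, -2]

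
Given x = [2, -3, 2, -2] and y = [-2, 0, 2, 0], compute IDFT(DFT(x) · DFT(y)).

(x ⊛ y)[n] = Σ(m=0 to 3) x[m] · y[(n-m) mod 4]

Computing each output sample:
(x ⊛ y)[0] = 0
(x ⊛ y)[1] = 2
(x ⊛ y)[2] = 0
(x ⊛ y)[3] = -2

x ⊛ y = [0, 2, 0, -2]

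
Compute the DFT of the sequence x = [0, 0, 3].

X[k] = Σ(n=0 to 2) x[n] · ω_3^(nk)
where ω_3 = e^(-2πi/3)

Computing each X[k]:
X[0] = 3
X[1] = -1.5000+2.5981i
X[2] = -1.5000-2.5981i

X = [3, -1.5000+2.5981i, -1.5000-2.5981i]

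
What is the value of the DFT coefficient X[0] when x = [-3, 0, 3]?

X[0] = Σ(n=0 to 2) x[n] · ω_3^0 = Σ x[n]
= (-3) + (0) + (3)

X[0] = 0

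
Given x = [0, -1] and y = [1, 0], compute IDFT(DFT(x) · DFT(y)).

(x ⊛ y)[n] = Σ(m=0 to 1) x[m] · y[(n-m) mod 2]

Computing each output sample:
(x ⊛ y)[0] = 0
(x ⊛ y)[1] = -1

x ⊛ y = [0, -1]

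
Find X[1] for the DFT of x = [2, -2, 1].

X[1] = Σ(n=0 to 2) x[n] · ω_3^(1n) where ω_3 = e^(-2πi/3)
= (2)·ω_3^0 + (-2)·ω_3^1 + (1)·ω_3^2

X[1] = 2.5000+2.5981i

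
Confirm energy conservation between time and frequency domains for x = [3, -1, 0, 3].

Time domain:
Σ|x[n]|² = |3|² + |-1|² + |0|² + |3|² = 19.0000

Frequency domain:
(1/4)Σ|X[k]|² = (1/4)(|5|² + |3+4i|² + |1|² + |3-4i|²) = (1/4)·76.0000 = 19.0000

Both sides agree, confirming Parseval's theorem.

Σ|x[n]|² = (1/N)Σ|X[k]|² = 19.0000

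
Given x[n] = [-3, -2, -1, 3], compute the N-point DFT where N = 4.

X[k] = Σ(n=0 to 3) x[n] · ω_4^(nk)
where ω_4 = e^(-2πi/4)

Computing each X[k]:
X[0] = -3
X[1] = -2+5i
X[2] = -5
X[3] = -2-5i

X = [-3, -2+5i, -5, -2-5i]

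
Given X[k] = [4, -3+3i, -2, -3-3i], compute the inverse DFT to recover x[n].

x[n] = (1/4) Σ(k=0 to 3) X[k] · e^(2πikn/4)

Computing each x[n]:
x[0] = -1
x[1] = 0
x[2] = 2
x[3] = 3

x = [-1, 0, 2, 3]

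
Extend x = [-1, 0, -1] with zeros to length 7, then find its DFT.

Original 3-point DFT: [-2, -0.5000-0.8660i, -0.5000+0.8660i]
Zero-padded 7-point DFT provides frequency interpolation.

DFT_7([x, 0, ...]) = [-2, -0.7775+0.9749i, -0.0990-0.4339i, -1.6235-0.7818i, -1.6235+0.7818i, -0.0990+0.4339i, -0.7775-0.9749i]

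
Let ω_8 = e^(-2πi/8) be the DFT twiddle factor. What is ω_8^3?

ω_8^3 = e^(-2πi·3/8)
= cos(-2π·3/8) + i·sin(-2π·3/8)
= cos(-6π/8) + i·sin(-6π/8)

ω_8^3 = cos(-6π/8) + i·sin(-6π/8) = -0.7071-0.7071i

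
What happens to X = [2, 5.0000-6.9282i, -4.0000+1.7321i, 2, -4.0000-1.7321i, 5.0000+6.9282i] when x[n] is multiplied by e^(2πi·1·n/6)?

Modulation property: DFT(ω_6^(-1n)·x[n]) = X[(k-1) mod 6], so circularly shift X by 1 positions.

X[k-1] = [5.0000+6.9282i, 2, 5.0000-6.9282i, -4.0000+1.7321i, 2, -4.0000-1.7321i]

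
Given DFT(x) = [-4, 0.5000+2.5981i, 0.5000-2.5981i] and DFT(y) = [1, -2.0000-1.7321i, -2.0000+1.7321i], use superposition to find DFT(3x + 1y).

By linearity: DFT(3x + 1y) = 3·DFT(x) + 1·DFT(y)
= 3·[-4, 0.5000+2.5981i, 0.5000-2.5981i] + 1·[1, -2.0000-1.7321i, -2.0000+1.7321i]

Computing element-wise:
Z[0] = 3·(-4) + 1·(1) = -11
Z[1] = 3·(0.5000+2.5981i) + 1·(-2.0000-1.7321i) = -0.5000+6.0622i
Z[2] = 3·(0.5000-2.5981i) + 1·(-2.0000+1.7321i) = -0.5000-6.0622i

DFT(3x + 1y) = 3·X + 1·Y = [-11, -0.5000+6.0622i, -0.5000-6.0622i]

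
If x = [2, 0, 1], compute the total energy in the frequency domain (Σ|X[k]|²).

Parseval: Σ|x[n]|² = (1/N)Σ|X[k]|², so Σ|X[k]|² = N·Σ|x[n]|² = 3·5.0000

Σ|X[k]|² = N·Σ|x[n]|² = 3·5.0000 = 15.0000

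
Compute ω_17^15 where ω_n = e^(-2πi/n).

ω_17^15 = e^(-2πi·15/17)
= cos(-2π·15/17) + i·sin(-2π·15/17)
= cos(-30π/17) + i·sin(-30π/17)

ω_17^15 = cos(-30π/17) + i·sin(-30π/17) = 0.7390+0.6737i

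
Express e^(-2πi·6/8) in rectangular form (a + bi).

ω_8^6 = e^(-2πi·6/8)
= cos(-2π·6/8) + i·sin(-2π·6/8)
= cos(-12π/8) + i·sin(-12π/8)

ω_8^6 = cos(-12π/8) + i·sin(-12π/8) = 1i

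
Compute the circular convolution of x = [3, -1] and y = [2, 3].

(x ⊛ y)[n] = Σ(m=0 to 1) x[m] · y[(n-m) mod 2]

Computing each output sample:
(x ⊛ y)[0] = 3
(x ⊛ y)[1] = 7

x ⊛ y = [3, 7]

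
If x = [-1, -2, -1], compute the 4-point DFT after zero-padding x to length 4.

Original 3-point DFT: [-4, 0.5000+0.8660i, 0.5000-0.8660i]
Zero-padded 4-point DFT provides frequency interpolation.

DFT_4([x, 0, ...]) = [-4, 2i, 0, -2i]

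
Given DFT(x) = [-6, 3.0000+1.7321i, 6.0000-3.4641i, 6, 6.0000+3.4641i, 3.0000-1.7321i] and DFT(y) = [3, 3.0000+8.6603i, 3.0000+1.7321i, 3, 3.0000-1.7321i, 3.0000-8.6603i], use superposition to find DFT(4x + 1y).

By linearity: DFT(4x + 1y) = 4·DFT(x) + 1·DFT(y)
= 4·[-6, 3.0000+1.7321i, 6.0000-3.4641i, 6, 6.0000+3.4641i, 3.0000-1.7321i] + 1·[3, 3.0000+8.6603i, 3.0000+1.7321i, 3, 3.0000-1.7321i, 3.0000-8.6603i]

Computing element-wise:
Z[0] = 4·(-6) + 1·(3) = -21
Z[1] = 4·(3.0000+1.7321i) + 1·(3.0000+8.6603i) = 15.0000+15.5887i
Z[2] = 4·(6.0000-3.4641i) + 1·(3.0000+1.7321i) = 27.0000-12.1243i
Z[3] = 4·(6) + 1·(3) = 27
Z[4] = 4·(6.0000+3.4641i) + 1·(3.0000-1.7321i) = 27.0000+12.1243i
Z[5] = 4·(3.0000-1.7321i) + 1·(3.0000-8.6603i) = 15.0000-15.5887i

DFT(4x + 1y) = 4·X + 1·Y = [-21, 15.0000+15.5887i, 27.0000-12.1243i, 27, 27.0000+12.1243i, 15.0000-15.5887i]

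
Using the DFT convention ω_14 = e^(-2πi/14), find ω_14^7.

ω_14^7 = e^(-2πi·7/14)
= cos(-2π·7/14) + i·sin(-2π·7/14)
= cos(-14π/14) + i·sin(-14π/14)

ω_14^7 = cos(-14π/14) + i·sin(-14π/14) = -1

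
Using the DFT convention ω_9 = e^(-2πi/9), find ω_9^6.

ω_9^6 = e^(-2πi·6/9)
= cos(-2π·6/9) + i·sin(-2π·6/9)
= cos(-12π/9) + i·sin(-12π/9)

ω_9^6 = cos(-12π/9) + i·sin(-12π/9) = -0.5000+0.8660i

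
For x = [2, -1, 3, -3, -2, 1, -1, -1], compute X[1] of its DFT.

X[1] = Σ(n=0 to 7) x[n] · ω_8^(1n) where ω_8 = e^(-2πi/8)
= (2)·ω_8^0 + (-1)·ω_8^1 + (3)·ω_8^2 + (-3)·ω_8^3 + (-2)·ω_8^4 + (1)·ω_8^5 + (-1)·ω_8^6 + (-1)·ω_8^7

X[1] = 4.0000-1.1716i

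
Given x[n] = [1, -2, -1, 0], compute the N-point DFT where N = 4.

X[k] = Σ(n=0 to 3) x[n] · ω_4^(nk)
where ω_4 = e^(-2πi/4)

Computing each X[k]:
X[0] = -2
X[1] = 2+2i
X[2] = 2
X[3] = 2-2i

X = [-2, 2+2i, 2, 2-2i]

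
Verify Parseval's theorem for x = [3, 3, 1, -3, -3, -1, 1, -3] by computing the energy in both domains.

Time domain:
Σ|x[n]|² = |3|² + |3|² + |1|² + |-3|² + |-3|² + |-1|² + |1|² + |-3|² = 48.0000

Frequency domain:
(1/8)Σ|X[k]|² = (1/8)(|-2|² + |8.8284-2.8284i|² + |-2-8i|² + |3.1716-2.8284i|² + |6|² + |3.1716+2.8284i|² + |-2+8i|² + |8.8284+2.8284i|²) = (1/8)·384.0000 = 48.0000

Both sides agree, confirming Parseval's theorem.

Σ|x[n]|² = (1/N)Σ|X[k]|² = 48.0000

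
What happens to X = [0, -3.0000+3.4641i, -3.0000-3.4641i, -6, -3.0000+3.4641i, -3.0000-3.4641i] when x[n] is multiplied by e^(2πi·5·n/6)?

Modulation property: DFT(ω_6^(-5n)·x[n]) = X[(k-5) mod 6], so circularly shift X by 5 positions.

X[k-5] = [-3.0000+3.4641i, -3.0000-3.4641i, -6, -3.0000+3.4641i, -3.0000-3.4641i, 0]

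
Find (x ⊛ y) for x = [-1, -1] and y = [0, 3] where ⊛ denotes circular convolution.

(x ⊛ y)[n] = Σ(m=0 to 1) x[m] · y[(n-m) mod 2]

Computing each output sample:
(x ⊛ y)[0] = -3
(x ⊛ y)[1] = -3

x ⊛ y = [-3, -3]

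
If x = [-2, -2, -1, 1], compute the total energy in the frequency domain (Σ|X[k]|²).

Parseval: Σ|x[n]|² = (1/N)Σ|X[k]|², so Σ|X[k]|² = N·Σ|x[n]|² = 4·10.0000

Σ|X[k]|² = N·Σ|x[n]|² = 4·10.0000 = 40.0000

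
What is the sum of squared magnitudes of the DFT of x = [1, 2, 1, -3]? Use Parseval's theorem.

Parseval: Σ|x[n]|² = (1/N)Σ|X[k]|², so Σ|X[k]|² = N·Σ|x[n]|² = 4·15.0000

Σ|X[k]|² = N·Σ|x[n]|² = 4·15.0000 = 60.0000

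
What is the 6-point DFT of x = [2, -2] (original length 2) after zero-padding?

Original 2-point DFT: [0, 4]
Zero-padded 6-point DFT provides frequency interpolation.

DFT_6([x, 0, ...]) = [0, 1.0000+1.7321i, 3.0000+1.7321i, 4, 3.0000-1.7321i, 1.0000-1.7321i]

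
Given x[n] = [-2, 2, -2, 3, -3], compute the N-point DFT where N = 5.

X[k] = Σ(n=0 to 4) x[n] · ω_5^(nk)
where ω_5 = e^(-2πi/5)

Computing each X[k]:
X[0] = -2
X[1] = -3.1180-1.8164i
X[2] = -0.8820-7.6942i
X[3] = -0.8820+7.6942i
X[4] = -3.1180+1.8164i

X = [-2, -3.1180-1.8164i, -0.8820-7.6942i, -0.8820+7.6942i, -3.1180+1.8164i]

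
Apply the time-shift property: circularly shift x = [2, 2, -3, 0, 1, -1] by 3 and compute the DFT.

Time shift by 3: X_shifted[k] = ω_6^(3k) · X[k]
Shifted x = [0, 1, -1, 2, 2, -3]

DFT(x[n-3]) = [1, -3.5000-0.8660i, 2.5000-6.0622i, 1, 2.5000+6.0622i, -3.5000+0.8660i]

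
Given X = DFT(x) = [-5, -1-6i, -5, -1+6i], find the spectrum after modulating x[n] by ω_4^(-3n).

Modulation property: DFT(ω_4^(-3n)·x[n]) = X[(k-3) mod 4], so circularly shift X by 3 positions.

X[k-3] = [-1-6i, -5, -1+6i, -5]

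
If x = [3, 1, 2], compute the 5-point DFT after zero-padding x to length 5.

Original 3-point DFT: [6, 1.5000+0.8660i, 1.5000-0.8660i]
Zero-padded 5-point DFT provides frequency interpolation.

DFT_5([x, 0, ...]) = [6, 1.6910-2.1266i, 2.8090+1.3143i, 2.8090-1.3143i, 1.6910+2.1266i]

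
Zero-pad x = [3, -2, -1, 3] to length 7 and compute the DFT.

Original 4-point DFT: [3, 4+5i, 1, 4-5i]
Zero-padded 7-point DFT provides frequency interpolation.

DFT_7([x, 0, ...]) = [3, -0.7274+1.2369i, 6.2165+3.8615i, 3.5109-2.8388i, 3.5109+2.8388i, 6.2165-3.8615i, -0.7274-1.2369i]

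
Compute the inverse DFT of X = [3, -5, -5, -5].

x[n] = (1/4) Σ(k=0 to 3) X[k] · e^(2πikn/4)

Computing each x[n]:
x[0] = -3
x[1] = 2
x[2] = 2
x[3] = 2

x = [-3, 2, 2, 2]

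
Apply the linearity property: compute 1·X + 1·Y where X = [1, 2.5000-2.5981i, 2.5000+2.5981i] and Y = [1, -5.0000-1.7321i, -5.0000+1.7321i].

By linearity: DFT(1x + 1y) = 1·DFT(x) + 1·DFT(y)
= 1·[1, 2.5000-2.5981i, 2.5000+2.5981i] + 1·[1, -5.0000-1.7321i, -5.0000+1.7321i]

Computing element-wise:
Z[0] = 1·(1) + 1·(1) = 2
Z[1] = 1·(2.5000-2.5981i) + 1·(-5.0000-1.7321i) = -2.5000-4.3302i
Z[2] = 1·(2.5000+2.5981i) + 1·(-5.0000+1.7321i) = -2.5000+4.3302i

DFT(1x + 1y) = 1·X + 1·Y = [2, -2.5000-4.3302i, -2.5000+4.3302i]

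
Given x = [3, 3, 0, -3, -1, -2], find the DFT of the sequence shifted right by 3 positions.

Time shift by 3: X_shifted[k] = ω_6^(3k) · X[k]
Shifted x = [-3, -1, -2, 3, 3, 0]

DFT(x[n-3]) = [0, -7.0000+5.1962i, -3.4641i, -4, 3.4641i, -7.0000-5.1962i]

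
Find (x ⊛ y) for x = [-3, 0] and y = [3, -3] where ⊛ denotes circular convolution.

(x ⊛ y)[n] = Σ(m=0 to 1) x[m] · y[(n-m) mod 2]

Computing each output sample:
(x ⊛ y)[0] = -9
(x ⊛ y)[1] = 9

x ⊛ y = [-9, 9]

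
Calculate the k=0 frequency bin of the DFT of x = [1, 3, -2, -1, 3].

X[0] = Σ(n=0 to 4) x[n] · ω_5^0 = Σ x[n]
= (1) + (3) + (-2) + (-1) + (3)

X[0] = 4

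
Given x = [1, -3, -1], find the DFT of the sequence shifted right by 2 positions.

Time shift by 2: X_shifted[k] = ω_3^(2k) · X[k]
Shifted x = [-3, -1, 1]

DFT(x[n-2]) = [-3, -3.0000+1.7321i, -3.0000-1.7321i]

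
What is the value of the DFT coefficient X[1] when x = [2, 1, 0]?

X[1] = Σ(n=0 to 2) x[n] · ω_3^(1n) where ω_3 = e^(-2πi/3)
= (2)·ω_3^0 + (1)·ω_3^1 + (0)·ω_3^2

X[1] = 1.5000-0.8660i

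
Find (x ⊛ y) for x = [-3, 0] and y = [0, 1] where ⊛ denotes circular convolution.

(x ⊛ y)[n] = Σ(m=0 to 1) x[m] · y[(n-m) mod 2]

Computing each output sample:
(x ⊛ y)[0] = 0
(x ⊛ y)[1] = -3

x ⊛ y = [0, -3]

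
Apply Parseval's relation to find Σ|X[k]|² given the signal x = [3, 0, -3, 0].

Parseval: Σ|x[n]|² = (1/N)Σ|X[k]|², so Σ|X[k]|² = N·Σ|x[n]|² = 4·18.0000

Σ|X[k]|² = N·Σ|x[n]|² = 4·18.0000 = 72.0000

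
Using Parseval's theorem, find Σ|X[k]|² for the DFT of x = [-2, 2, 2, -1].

Parseval: Σ|x[n]|² = (1/N)Σ|X[k]|², so Σ|X[k]|² = N·Σ|x[n]|² = 4·13.0000

Σ|X[k]|² = N·Σ|x[n]|² = 4·13.0000 = 52.0000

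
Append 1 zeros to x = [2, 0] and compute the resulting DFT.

Original 2-point DFT: [2, 2]
Zero-padded 3-point DFT provides frequency interpolation.

DFT_3([x, 0, ...]) = [2, 2, 2]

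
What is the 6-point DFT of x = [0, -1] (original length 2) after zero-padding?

Original 2-point DFT: [-1, 1]
Zero-padded 6-point DFT provides frequency interpolation.

DFT_6([x, 0, ...]) = [-1, -0.5000+0.8660i, 0.5000+0.8660i, 1, 0.5000-0.8660i, -0.5000-0.8660i]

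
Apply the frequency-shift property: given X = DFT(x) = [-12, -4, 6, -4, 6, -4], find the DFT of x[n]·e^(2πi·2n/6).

Modulation property: DFT(ω_6^(-2n)·x[n]) = X[(k-2) mod 6], so circularly shift X by 2 positions.

X[k-2] = [6, -4, -12, -4, 6, -4]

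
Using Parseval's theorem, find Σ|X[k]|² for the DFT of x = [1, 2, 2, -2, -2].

Parseval: Σ|x[n]|² = (1/N)Σ|X[k]|², so Σ|X[k]|² = N·Σ|x[n]|² = 5·17.0000

Σ|X[k]|² = N·Σ|x[n]|² = 5·17.0000 = 85.0000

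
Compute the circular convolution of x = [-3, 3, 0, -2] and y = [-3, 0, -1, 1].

(x ⊛ y)[n] = Σ(m=0 to 3) x[m] · y[(n-m) mod 4]

Computing each output sample:
(x ⊛ y)[0] = 12
(x ⊛ y)[1] = -7
(x ⊛ y)[2] = 1
(x ⊛ y)[3] = 0

x ⊛ y = [12, -7, 1, 0]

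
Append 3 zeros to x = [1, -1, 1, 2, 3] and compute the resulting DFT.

Original 5-point DFT: [6, -0.8090+4.3920i, 0.3090+1.4001i, 0.3090-1.4001i, -0.8090-4.3920i]
Zero-padded 8-point DFT provides frequency interpolation.

DFT_8([x, 0, ...]) = [6, -4.1213-1.7071i, 3+3i, 0.1213+0.2929i, 4, 0.1213-0.2929i, 3-3i, -4.1213+1.7071i]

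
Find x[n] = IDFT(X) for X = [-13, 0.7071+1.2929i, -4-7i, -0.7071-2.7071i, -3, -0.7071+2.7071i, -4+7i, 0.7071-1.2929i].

x[n] = (1/8) Σ(k=0 to 7) X[k] · e^(2πikn/8)

Computing each x[n]:
x[0] = -3
x[1] = 1
x[2] = -2
x[3] = -3
x[4] = -3
x[5] = 0
x[6] = 0
x[7] = -3

x = [-3, 1, -2, -3, -3, 0, 0, -3]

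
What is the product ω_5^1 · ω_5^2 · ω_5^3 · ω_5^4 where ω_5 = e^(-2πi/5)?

The primitive 5th roots of unity are ω_5^k for k coprime to 5: k ∈ {1, 2, 3, 4}
Their product equals the constant term of the cyclotomic polynomial Φ_5(x) up to sign.
For n ≥ 3, the product of all primitive nth roots of unity is 1. (For n=1 it is 1; for n=2 it is -1.)

1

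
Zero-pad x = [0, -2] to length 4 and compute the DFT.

Original 2-point DFT: [-2, 2]
Zero-padded 4-point DFT provides frequency interpolation.

DFT_4([x, 0, ...]) = [-2, 2i, 2, -2i]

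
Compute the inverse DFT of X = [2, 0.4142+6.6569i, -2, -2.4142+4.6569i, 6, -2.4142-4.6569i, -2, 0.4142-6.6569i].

x[n] = (1/8) Σ(k=0 to 7) X[k] · e^(2πikn/8)

Computing each x[n]:
x[0] = 0
x[1] = -2
x[2] = 1
x[3] = -3
x[4] = 1
x[5] = 1
x[6] = 2
x[7] = 2

x = [0, -2, 1, -3, 1, 1, 2, 2]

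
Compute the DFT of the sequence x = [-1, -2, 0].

X[k] = Σ(n=0 to 2) x[n] · ω_3^(nk)
where ω_3 = e^(-2πi/3)

Computing each X[k]:
X[0] = -3
X[1] = 1.7321i
X[2] = -1.7321i

X = [-3, 1.7321i, -1.7321i]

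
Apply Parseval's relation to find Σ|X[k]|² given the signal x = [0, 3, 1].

Parseval: Σ|x[n]|² = (1/N)Σ|X[k]|², so Σ|X[k]|² = N·Σ|x[n]|² = 3·10.0000

Σ|X[k]|² = N·Σ|x[n]|² = 3·10.0000 = 30.0000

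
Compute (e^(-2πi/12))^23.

Since ω_12^12 = 1, powers reduce modulo 12.
23 mod 12 = 11
So ω_12^23 = ω_12^11 = e^(-2πi·11/12)

ω_12^23 = ω_12^11 = 0.8660+0.5000i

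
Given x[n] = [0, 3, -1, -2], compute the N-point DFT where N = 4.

X[k] = Σ(n=0 to 3) x[n] · ω_4^(nk)
where ω_4 = e^(-2πi/4)

Computing each X[k]:
X[0] = 0
X[1] = 1-5i
X[2] = -2
X[3] = 1+5i

X = [0, 1-5i, -2, 1+5i]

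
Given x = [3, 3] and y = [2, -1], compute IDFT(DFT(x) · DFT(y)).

(x ⊛ y)[n] = Σ(m=0 to 1) x[m] · y[(n-m) mod 2]

Computing each output sample:
(x ⊛ y)[0] = 3
(x ⊛ y)[1] = 3

x ⊛ y = [3, 3]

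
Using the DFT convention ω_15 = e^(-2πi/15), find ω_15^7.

ω_15^7 = e^(-2πi·7/15)
= cos(-2π·7/15) + i·sin(-2π·7/15)
= cos(-14π/15) + i·sin(-14π/15)

ω_15^7 = cos(-14π/15) + i·sin(-14π/15) = -0.9781-0.2079i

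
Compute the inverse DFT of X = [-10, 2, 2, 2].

x[n] = (1/4) Σ(k=0 to 3) X[k] · e^(2πikn/4)

Computing each x[n]:
x[0] = -1
x[1] = -3
x[2] = -3
x[3] = -3

x = [-1, -3, -3, -3]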